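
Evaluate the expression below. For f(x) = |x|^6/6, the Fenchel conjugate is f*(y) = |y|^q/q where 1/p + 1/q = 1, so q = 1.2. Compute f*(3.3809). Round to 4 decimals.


The conjugate exponent q satisfies 1/p + 1/q = 1.
p = 6, so q = 6/(6 - 1) = 1.2
|y|^q = 3.3809^1.2 = 4.3136
f*(3.3809) = 4.3136 / 1.2 = 3.5947


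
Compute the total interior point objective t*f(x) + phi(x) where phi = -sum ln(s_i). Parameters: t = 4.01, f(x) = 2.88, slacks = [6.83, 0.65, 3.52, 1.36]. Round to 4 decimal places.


Step 1: Compute log-barrier.
ln values: [1.9213, -0.4308, 1.2585, 0.3075]
phi = -(1.9213 - 0.4308 + 1.2585 + 0.3075) = -3.0565
Step 2: Compute augmented objective.
t*f(x) = 4.01*2.88 = 11.5488
Total = 11.5488 - 3.0565 = 8.4923


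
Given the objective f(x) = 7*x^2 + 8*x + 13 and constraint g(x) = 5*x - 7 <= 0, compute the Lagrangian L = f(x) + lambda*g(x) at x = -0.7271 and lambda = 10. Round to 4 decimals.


Step 1: Evaluate f(x).
f(-0.7271) = 7*(-0.7271)^2 + 8*(-0.7271) + 13 = 10.8839
Step 2: Evaluate g(x).
g(-0.7271) = 5*-0.7271 - 7 = -10.6355
Step 3: Compute Lagrangian.
L = 10.8839 + 10*-10.6355 = -95.4711


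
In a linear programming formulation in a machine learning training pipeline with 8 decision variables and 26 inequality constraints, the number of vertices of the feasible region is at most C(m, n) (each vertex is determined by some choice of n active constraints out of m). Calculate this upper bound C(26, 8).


Each vertex corresponds to some choice of n active constraints out of m, so the number of vertices is at most C(m, n) = m! / (n!(m-n)!).
m = 26, n = 8
Numerator: 26 * 25 * 24 * 23 * 22 * 21 * 20 * 19
Denominator: 8! = 40320
C(26, 8) = 1562275


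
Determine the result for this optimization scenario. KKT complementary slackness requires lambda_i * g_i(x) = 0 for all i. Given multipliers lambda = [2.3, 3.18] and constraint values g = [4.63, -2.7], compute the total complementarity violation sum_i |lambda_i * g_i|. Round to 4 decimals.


KKT complementary slackness check:
lambda_1 * g_1 = 2.3 * 4.63 = 10.649
lambda_2 * g_2 = 3.18 * -2.7 = -8.586
Total violation = 10.649 + 8.586 = 19.235


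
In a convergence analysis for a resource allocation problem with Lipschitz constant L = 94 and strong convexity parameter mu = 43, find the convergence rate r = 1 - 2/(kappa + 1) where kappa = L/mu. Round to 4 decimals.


Step 1: Compute the condition number.
kappa = L/mu = 94/43 = 2.186
Step 2: Compute the convergence rate.
r = 1 - 2/(kappa + 1) = 1 - 2*mu/(L + mu) = (L - mu)/(L + mu) = 51/137 = 0.3723


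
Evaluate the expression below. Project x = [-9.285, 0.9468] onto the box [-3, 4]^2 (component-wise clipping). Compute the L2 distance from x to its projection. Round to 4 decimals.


Project each component onto [-3, 4].
clip(-9.285) = -3.0, clip(0.9468) = 0.9468
Projection = [-3.0, 0.9468]
Squared diffs: [39.5012, 0.0]
Distance = sqrt(39.5012) = 6.285


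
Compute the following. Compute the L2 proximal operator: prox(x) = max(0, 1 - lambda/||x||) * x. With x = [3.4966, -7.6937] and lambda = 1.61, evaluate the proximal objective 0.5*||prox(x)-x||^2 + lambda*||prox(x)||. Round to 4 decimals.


Step 1: Compute ||x||.
||x|| = 8.451
Step 2: Compute scaling factor.
scale = max(0, 1 - 1.61/8.451) = 0.8095
Step 3: prox(x) = [2.8305, -6.228]
||prox(x)|| = 6.841
Step 4: Proximal objective.
0.5*||prox-x||^2 = 1.2961
lambda*||prox|| = 11.014
Total = 12.31


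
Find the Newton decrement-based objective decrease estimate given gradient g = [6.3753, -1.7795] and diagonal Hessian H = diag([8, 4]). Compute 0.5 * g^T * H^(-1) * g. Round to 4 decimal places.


Step 1: H is diagonal, so H^(-1) * g = [0.7969, -0.4449].
Step 2: g^T H^(-1) g = sum_i g_i^2 / H_ii
  = (6.3753)^2/8 + (-1.7795)^2/4
  = 5.0806 + 0.7917 = 5.8722
Step 3: Objective decrease = 0.5 * g^T H^(-1) g = 2.9361


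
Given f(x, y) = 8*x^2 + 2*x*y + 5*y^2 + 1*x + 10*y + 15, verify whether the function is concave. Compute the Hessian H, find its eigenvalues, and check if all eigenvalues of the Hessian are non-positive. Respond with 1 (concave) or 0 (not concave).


The Hessian of f(x,y) = 8*x^2 + 2*x*y + 5*y^2 + 1*x + 10*y + 15 is:
H = [[16, 2], [2, 10]]
Trace = 16 + 10 = 26
Determinant = 16*10 - (2)^2 = 156
Discriminant = (26)^2 - 4*156 = 52.0
Eigenvalues: lambda_1 = 9.3944, lambda_2 = 16.6056
The function is not concave.

0


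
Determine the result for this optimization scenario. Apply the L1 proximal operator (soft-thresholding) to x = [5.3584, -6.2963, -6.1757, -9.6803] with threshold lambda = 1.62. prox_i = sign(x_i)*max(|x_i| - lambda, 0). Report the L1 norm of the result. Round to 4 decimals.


Soft-thresholding with lambda = 1.62:
prox(5.3584) = sign(5.3584)*max(|5.3584| - 1.62, 0) = 3.7384
prox(-6.2963) = sign(-6.2963)*max(|-6.2963| - 1.62, 0) = -4.6763
prox(-6.1757) = sign(-6.1757)*max(|-6.1757| - 1.62, 0) = -4.5557
prox(-9.6803) = sign(-9.6803)*max(|-9.6803| - 1.62, 0) = -8.0603
prox(x) = [3.7384, -4.6763, -4.5557, -8.0603]
||prox(x)||_1 = 3.7384 + 4.6763 + 4.5557 + 8.0603 = 21.0307


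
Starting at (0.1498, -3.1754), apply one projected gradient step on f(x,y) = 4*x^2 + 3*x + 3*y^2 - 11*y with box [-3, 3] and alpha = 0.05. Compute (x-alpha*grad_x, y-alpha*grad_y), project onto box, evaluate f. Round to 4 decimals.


Step 1: Compute gradient at (0.1498, -3.1754).
grad_x = 2*4*0.1498 + 3 = 4.1984
grad_y = 2*3*-3.1754 - 11 = -30.0524
Step 2: Gradient step.
x_raw = 0.1498 - 0.05*4.1984 = -0.0601
y_raw = -3.1754 - 0.05*-30.0524 = -1.6728
Step 3: Project onto [-3, 3].
x_proj = clip(-0.0601) = -0.0601
y_proj = clip(-1.6728) = -1.6728
Step 4: Evaluate f.
f(-0.0601, -1.6728) = 26.6293


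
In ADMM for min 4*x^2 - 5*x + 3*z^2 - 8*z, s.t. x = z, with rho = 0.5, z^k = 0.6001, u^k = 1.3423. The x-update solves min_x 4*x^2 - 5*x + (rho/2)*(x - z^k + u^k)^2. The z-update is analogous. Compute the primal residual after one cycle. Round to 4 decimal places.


ADMM iteration with rho = 0.5, z^k = 0.6001, u^k = 1.3423
Step 1: x-update.
Minimize 4*x^2 - 5*x + (0.5/2)*(x - 0.6001 + 1.3423)^2
FOC: (2*4 + 0.5)*x = 5 + 0.5*(0.6001 - 1.3423)
x^{k+1} = 0.5446
Step 2: z-update.
Minimize 3*z^2 - 8*z + (0.5/2)*(0.5446 - z + 1.3423)^2
FOC: (2*3 + 0.5)*z = 8 + 0.5*(0.5446 + 1.3423)
z^{k+1} = 1.3759
Step 3: u-update.
u^{k+1} = 1.3423 + 0.5446 - 1.3759 = 0.511
Step 4: Primal residual = |0.5446 - 1.3759| = 0.8313


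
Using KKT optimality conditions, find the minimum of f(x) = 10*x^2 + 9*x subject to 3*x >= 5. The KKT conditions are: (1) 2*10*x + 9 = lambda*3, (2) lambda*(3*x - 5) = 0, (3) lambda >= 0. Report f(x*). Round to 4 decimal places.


Step 1: Try lambda = 0 (constraint inactive).
x_unc = -9/(2*10) = -0.45
Check: 3*-0.45 = -1.35 < 5 -- violated!
Step 2: Constraint must be active: 3*x = 5
x* = 5/3 = 1.6667 (rounded; the exact value 5/3 is used below)
lambda = (2*10*(5/3) + 9)/3 = 14.1111
Step 3: Compute optimal value.
f(x*) = 10*(5/3)^2 + 9*(5/3) = 42.7778


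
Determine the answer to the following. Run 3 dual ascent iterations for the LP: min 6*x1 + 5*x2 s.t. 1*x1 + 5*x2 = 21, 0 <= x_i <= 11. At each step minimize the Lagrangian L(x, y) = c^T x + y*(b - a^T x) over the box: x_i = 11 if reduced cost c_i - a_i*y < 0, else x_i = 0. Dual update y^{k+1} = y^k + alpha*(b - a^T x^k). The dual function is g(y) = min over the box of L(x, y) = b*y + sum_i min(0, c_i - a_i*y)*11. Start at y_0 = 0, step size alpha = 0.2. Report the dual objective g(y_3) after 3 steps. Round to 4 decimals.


Dual ascent for LP: min 6*x1 + 5*x2, 1*x1 + 5*x2 = 21, 0 <= x_i <= 11
Step 1: y^k = 0.0, reduced costs: (6.0, 5.0)
  x^k = (0.0, 0.0), subgradient = b - a^T x = 21.0
  y^{k+1} = 0.0 + 0.2*21.0 = 4.2
Step 2: y^k = 4.2, reduced costs: (1.8, -16.0)
  x^k = (0.0, 11.0), subgradient = b - a^T x = -34.0
  y^{k+1} = 4.2 + 0.2*-34.0 = -2.6
Step 3: y^k = -2.6, reduced costs: (8.6, 18.0)
  x^k = (0.0, 0.0), subgradient = b - a^T x = 21.0
  y^{k+1} = -2.6 + 0.2*21.0 = 1.6
Dual objective at y_3 = 1.6: reduced costs (4.4, -3.0), box minimizer x = (0.0, 11.0)
g(y_3) = b*y + (c1 - a1*y)*x1 + (c2 - a2*y)*x2 = 21*1.6 + 4.4*0.0 + (-3.0)*11.0 = 33.6 + 0.0 - 33.0 = 0.6


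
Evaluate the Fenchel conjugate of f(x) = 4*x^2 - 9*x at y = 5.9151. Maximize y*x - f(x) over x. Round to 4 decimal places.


f*(y) = sup_x {y*x - a*x^2 - b*x} = sup_x {(y-b)*x - a*x^2}
FOC: (y - b) - 2a*x = 0 => x* = (y - b)/(2a)
x* = (5.9151 + 9)/(2*4) = 1.8644
f*(5.9151) = (y-b)^2/(4a) = (5.9151 + 9)^2/(4*4)
= 222.4602/16 = 13.9038


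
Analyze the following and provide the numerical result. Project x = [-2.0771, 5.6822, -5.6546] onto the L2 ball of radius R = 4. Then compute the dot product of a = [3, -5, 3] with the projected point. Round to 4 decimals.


Step 1: Compute ||x|| (intermediates to 6 decimals).
||x|| = sqrt((-2.0771)^2 + 5.6822^2 + (-5.6546)^2) = 8.281077
Step 2: Project.
Since ||x|| > R, scale = R/||x|| = 4/8.281077 = 0.483029, proj(x) = scale * x
proj(x) = [-1.0033, 2.744667, -2.731336]
Step 3: Dot product.
a^T * proj(x) = 3*(-1.0033) - 5*2.744667 + 3*(-2.731336) = -24.9272


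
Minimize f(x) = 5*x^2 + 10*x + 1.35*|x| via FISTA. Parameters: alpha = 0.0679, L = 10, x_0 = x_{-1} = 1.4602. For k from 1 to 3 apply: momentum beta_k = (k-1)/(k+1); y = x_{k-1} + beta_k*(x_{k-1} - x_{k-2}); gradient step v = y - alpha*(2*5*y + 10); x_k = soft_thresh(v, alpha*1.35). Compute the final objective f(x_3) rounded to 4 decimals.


FISTA on f(x) = 5*x^2 + 10*x + 1.35*|x|
L = 10, alpha = 0.0679
Iteration 1: beta = 0.0, y = 1.4602 + 0.0*(1.4602 - 1.4602) = 1.4602
  grad(y) = 24.602, v = y - alpha*grad = -0.2103
  prox(v) = soft_thresh(-0.2103, 0.0917) = -0.1186
Iteration 2: beta = 0.3333, y = -0.1186 + 0.3333*(-0.1186 - 1.4602) = -0.6449
  grad(y) = 3.5512, v = y - alpha*grad = -0.886
  prox(v) = soft_thresh(-0.886, 0.0917) = -0.7943
Iteration 3: beta = 0.5, y = -0.7943 + 0.5*(-0.7943 + 0.1186) = -1.1322
  grad(y) = -1.3221, v = y - alpha*grad = -1.0424
  prox(v) = soft_thresh(-1.0424, 0.0917) = -0.9508
f(x_3) = 5*(-0.9508)^2 + 10*(-0.9508) + 1.35*|-0.9508| = -3.7043


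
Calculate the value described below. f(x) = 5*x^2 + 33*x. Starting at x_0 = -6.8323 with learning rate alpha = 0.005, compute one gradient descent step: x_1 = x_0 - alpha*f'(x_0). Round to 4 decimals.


We compute the gradient at x_0 and apply the update.
f'(x) = 10*x + 33
f'(-6.8323) = 10*-6.8323 + 33 = -35.323
x_1 = -6.8323 - 0.005*-35.323 = -6.6557


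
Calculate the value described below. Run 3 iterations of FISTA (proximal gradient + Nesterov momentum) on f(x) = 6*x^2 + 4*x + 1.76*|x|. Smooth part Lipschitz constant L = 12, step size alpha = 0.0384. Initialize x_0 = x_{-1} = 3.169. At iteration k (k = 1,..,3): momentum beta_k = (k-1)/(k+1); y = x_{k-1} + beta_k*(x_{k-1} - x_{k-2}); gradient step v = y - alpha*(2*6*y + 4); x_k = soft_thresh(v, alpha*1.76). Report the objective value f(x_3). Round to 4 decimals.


FISTA on f(x) = 6*x^2 + 4*x + 1.76*|x|
L = 12, alpha = 0.0384
Iteration 1: beta = 0.0, y = 3.169 + 0.0*(3.169 - 3.169) = 3.169
  grad(y) = 42.028, v = y - alpha*grad = 1.5551
  prox(v) = soft_thresh(1.5551, 0.0676) = 1.4875
Iteration 2: beta = 0.3333, y = 1.4875 + 0.3333*(1.4875 - 3.169) = 0.9271
  grad(y) = 15.1247, v = y - alpha*grad = 0.3463
  prox(v) = soft_thresh(0.3463, 0.0676) = 0.2787
Iteration 3: beta = 0.5, y = 0.2787 + 0.5*(0.2787 - 1.4875) = -0.3257
  grad(y) = 0.0911, v = y - alpha*grad = -0.3292
  prox(v) = soft_thresh(-0.3292, 0.0676) = -0.2617
f(x_3) = 6*(-0.2617)^2 + 4*(-0.2617) + 1.76*|-0.2617| = -0.1753


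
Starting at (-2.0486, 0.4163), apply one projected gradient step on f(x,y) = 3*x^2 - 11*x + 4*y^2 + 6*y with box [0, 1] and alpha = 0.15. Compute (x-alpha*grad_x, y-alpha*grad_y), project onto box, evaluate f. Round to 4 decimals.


Step 1: Compute gradient at (-2.0486, 0.4163).
grad_x = 2*3*-2.0486 - 11 = -23.2916
grad_y = 2*4*0.4163 + 6 = 9.3304
Step 2: Gradient step.
x_raw = -2.0486 - 0.15*-23.2916 = 1.4451
y_raw = 0.4163 - 0.15*9.3304 = -0.9833
Step 3: Project onto [0, 1].
x_proj = clip(1.4451) = 1.0
y_proj = clip(-0.9833) = 0.0
Step 4: Evaluate f.
f(1.0, 0.0) = -8.0


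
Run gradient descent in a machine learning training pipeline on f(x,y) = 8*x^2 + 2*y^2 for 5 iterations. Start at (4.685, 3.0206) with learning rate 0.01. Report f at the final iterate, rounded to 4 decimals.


Gradient descent on f(x,y) = 8*x^2 + 2*y^2.
Starting point: (4.685, 3.0206), alpha = 0.01
Step 1: grad_x = 2*8*4.685 = 74.96, grad_y = 2*2*3.0206 = 12.0824
  x_1 = 4.685 - 0.01*74.96 = 3.9354
  y_1 = 3.0206 - 0.01*12.0824 = 2.8998
Step 2: grad_x = 2*8*3.9354 = 62.9664, grad_y = 2*2*2.8998 = 11.5991
  x_2 = 3.9354 - 0.01*62.9664 = 3.3057
  y_2 = 2.8998 - 0.01*11.5991 = 2.7838
Step 3: grad_x = 2*8*3.3057 = 52.8918, grad_y = 2*2*2.7838 = 11.1351
  x_3 = 3.3057 - 0.01*52.8918 = 2.7768
  y_3 = 2.7838 - 0.01*11.1351 = 2.6724
Step 4: grad_x = 2*8*2.7768 = 44.4291, grad_y = 2*2*2.6724 = 10.6897
  x_4 = 2.7768 - 0.01*44.4291 = 2.3325
  y_4 = 2.6724 - 0.01*10.6897 = 2.5655
Step 5: grad_x = 2*8*2.3325 = 37.3204, grad_y = 2*2*2.5655 = 10.2621
  x_5 = 2.3325 - 0.01*37.3204 = 1.9593
  y_5 = 2.5655 - 0.01*10.2621 = 2.4629
f(1.9593, 2.4629) = 8*1.9593^2 + 2*2.4629^2 = 42.8435


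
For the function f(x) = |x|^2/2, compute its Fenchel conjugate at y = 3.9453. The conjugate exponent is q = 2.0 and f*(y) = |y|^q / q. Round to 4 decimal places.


The conjugate exponent q satisfies 1/p + 1/q = 1.
p = 2, so q = 2/(2 - 1) = 2.0
|y|^q = 3.9453^2.0 = 15.5654
f*(3.9453) = 15.5654 / 2.0 = 7.7827


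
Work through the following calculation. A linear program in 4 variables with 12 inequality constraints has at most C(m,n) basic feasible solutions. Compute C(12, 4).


Each vertex corresponds to some choice of n active constraints out of m, so the number of vertices is at most C(m, n) = m! / (n!(m-n)!).
m = 12, n = 4
Numerator: 12 * 11 * 10 * 9
Denominator: 4! = 24
C(12, 4) = 495


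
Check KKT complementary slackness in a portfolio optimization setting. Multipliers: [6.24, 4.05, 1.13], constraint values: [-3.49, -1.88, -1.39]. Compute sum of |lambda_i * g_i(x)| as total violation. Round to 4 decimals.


KKT complementary slackness check:
lambda_1 * g_1 = 6.24 * -3.49 = -21.7776
lambda_2 * g_2 = 4.05 * -1.88 = -7.614
lambda_3 * g_3 = 1.13 * -1.39 = -1.5707
Total violation = 21.7776 + 7.614 + 1.5707 = 30.9623


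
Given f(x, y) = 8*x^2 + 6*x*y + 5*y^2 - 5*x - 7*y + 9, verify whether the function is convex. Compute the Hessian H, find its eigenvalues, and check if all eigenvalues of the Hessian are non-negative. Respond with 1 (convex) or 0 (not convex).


The Hessian of f(x,y) = 8*x^2 + 6*x*y + 5*y^2 - 5*x - 7*y + 9 is:
H = [[16, 6], [6, 10]]
Trace = 16 + 10 = 26
Determinant = 16*10 - (6)^2 = 124
Discriminant = (26)^2 - 4*124 = 180.0
Eigenvalues: lambda_1 = 6.2918, lambda_2 = 19.7082
The function is convex.

1


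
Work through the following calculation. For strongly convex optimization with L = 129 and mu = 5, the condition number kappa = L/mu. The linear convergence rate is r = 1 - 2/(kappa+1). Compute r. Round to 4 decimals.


Step 1: Compute the condition number.
kappa = L/mu = 129/5 = 25.8
Step 2: Compute the convergence rate.
r = 1 - 2/(kappa + 1) = 1 - 2*mu/(L + mu) = (L - mu)/(L + mu) = 124/134 = 0.9254


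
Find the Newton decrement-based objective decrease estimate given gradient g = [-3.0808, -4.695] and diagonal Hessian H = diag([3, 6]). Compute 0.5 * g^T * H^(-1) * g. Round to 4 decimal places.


Step 1: H is diagonal, so H^(-1) * g = [-1.0269, -0.7825].
Step 2: g^T H^(-1) g = sum_i g_i^2 / H_ii
  = (-3.0808)^2/3 + (-4.695)^2/6
  = 3.1638 + 3.6738 = 6.8376
Step 3: Objective decrease = 0.5 * g^T H^(-1) g = 3.4188


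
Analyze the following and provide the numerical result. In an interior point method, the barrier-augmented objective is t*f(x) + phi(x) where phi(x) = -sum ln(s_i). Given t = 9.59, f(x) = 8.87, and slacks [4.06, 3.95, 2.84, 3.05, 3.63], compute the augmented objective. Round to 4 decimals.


Step 1: Compute log-barrier.
ln values: [1.4012, 1.3737, 1.0438, 1.1151, 1.2892]
phi = -(1.4012 + 1.3737 + 1.0438 + 1.1151 + 1.2892) = -6.2231
Step 2: Compute augmented objective.
t*f(x) = 9.59*8.87 = 85.0633
Total = 85.0633 - 6.2231 = 78.8402


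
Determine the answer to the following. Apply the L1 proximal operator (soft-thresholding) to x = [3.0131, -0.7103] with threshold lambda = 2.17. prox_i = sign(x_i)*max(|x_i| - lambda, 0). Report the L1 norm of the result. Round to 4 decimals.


Soft-thresholding with lambda = 2.17:
prox(3.0131) = sign(3.0131)*max(|3.0131| - 2.17, 0) = 0.8431
prox(-0.7103) = sign(-0.7103)*max(|-0.7103| - 2.17, 0) = 0.0
prox(x) = [0.8431, 0.0]
||prox(x)||_1 = 0.8431 + 0.0 = 0.8431


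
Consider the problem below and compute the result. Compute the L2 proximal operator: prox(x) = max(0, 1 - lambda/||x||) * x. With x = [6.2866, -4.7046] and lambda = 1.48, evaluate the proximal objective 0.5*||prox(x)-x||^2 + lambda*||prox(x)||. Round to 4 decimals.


Step 1: Compute ||x||.
||x|| = 7.852
Step 2: Compute scaling factor.
scale = max(0, 1 - 1.48/7.852) = 0.8115
Step 3: prox(x) = [5.1017, -3.8178]
||prox(x)|| = 6.372
Step 4: Proximal objective.
0.5*||prox-x||^2 = 1.0952
lambda*||prox|| = 9.4306
Total = 10.5258


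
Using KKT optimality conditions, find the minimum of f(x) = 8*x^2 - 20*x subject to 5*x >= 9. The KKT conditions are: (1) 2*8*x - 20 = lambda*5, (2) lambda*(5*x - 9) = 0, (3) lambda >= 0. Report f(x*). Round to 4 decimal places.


Step 1: Try lambda = 0 (constraint inactive).
x_unc = 20/(2*8) = 1.25
Check: 5*1.25 = 6.25 < 9 -- violated!
Step 2: Constraint must be active: 5*x = 9
x* = 9/5 = 1.8
lambda = (2*8*1.8 - 20)/5 = 1.76
Step 3: Compute optimal value.
f(x*) = 8*1.8^2 - 20*1.8 = -10.08


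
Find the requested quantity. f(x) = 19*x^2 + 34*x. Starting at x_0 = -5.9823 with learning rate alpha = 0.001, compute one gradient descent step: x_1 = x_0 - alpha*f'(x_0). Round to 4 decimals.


We compute the gradient at x_0 and apply the update.
f'(x) = 38*x + 34
f'(-5.9823) = 38*-5.9823 + 34 = -193.3274
x_1 = -5.9823 - 0.001*-193.3274 = -5.789


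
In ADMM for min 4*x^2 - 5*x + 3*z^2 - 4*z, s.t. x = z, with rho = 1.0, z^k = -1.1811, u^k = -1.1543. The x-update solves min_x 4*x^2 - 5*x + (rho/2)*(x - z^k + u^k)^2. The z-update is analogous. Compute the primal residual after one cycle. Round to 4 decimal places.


ADMM iteration with rho = 1.0, z^k = -1.1811, u^k = -1.1543
Step 1: x-update.
Minimize 4*x^2 - 5*x + (1.0/2)*(x + 1.1811 - 1.1543)^2
FOC: (2*4 + 1.0)*x = 5 + 1.0*(-1.1811 + 1.1543)
x^{k+1} = 0.5526
Step 2: z-update.
Minimize 3*z^2 - 4*z + (1.0/2)*(0.5526 - z - 1.1543)^2
FOC: (2*3 + 1.0)*z = 4 + 1.0*(0.5526 - 1.1543)
z^{k+1} = 0.4855
Step 3: u-update.
u^{k+1} = -1.1543 + 0.5526 - 0.4855 = -1.0872
Step 4: Primal residual = |0.5526 - 0.4855| = 0.0671


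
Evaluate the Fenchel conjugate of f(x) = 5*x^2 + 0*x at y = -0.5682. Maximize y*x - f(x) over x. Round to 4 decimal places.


f*(y) = sup_x {y*x - a*x^2 - b*x} = sup_x {(y-b)*x - a*x^2}
FOC: (y - b) - 2a*x = 0 => x* = (y - b)/(2a)
x* = (-0.5682 - 0)/(2*5) = -0.0568
f*(-0.5682) = (y-b)^2/(4a) = (-0.5682 - 0)^2/(4*5)
= 0.3229/20 = 0.0161


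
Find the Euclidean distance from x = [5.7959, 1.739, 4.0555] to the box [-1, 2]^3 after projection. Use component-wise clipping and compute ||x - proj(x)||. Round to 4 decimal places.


Project each component onto [-1, 2].
clip(5.7959) = 2.0, clip(1.739) = 1.739, clip(4.0555) = 2.0
Projection = [2.0, 1.739, 2.0]
Squared diffs: [14.4089, 0.0, 4.2251]
Distance = sqrt(18.634) = 4.3167


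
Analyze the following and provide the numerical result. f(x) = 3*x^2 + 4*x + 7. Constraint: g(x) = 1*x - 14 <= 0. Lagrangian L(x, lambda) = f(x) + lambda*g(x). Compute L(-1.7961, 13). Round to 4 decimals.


Step 1: Evaluate f(x).
f(-1.7961) = 3*(-1.7961)^2 + 4*(-1.7961) + 7 = 9.4935
Step 2: Evaluate g(x).
g(-1.7961) = 1*-1.7961 - 14 = -15.7961
Step 3: Compute Lagrangian.
L = 9.4935 + 13*-15.7961 = -195.8558


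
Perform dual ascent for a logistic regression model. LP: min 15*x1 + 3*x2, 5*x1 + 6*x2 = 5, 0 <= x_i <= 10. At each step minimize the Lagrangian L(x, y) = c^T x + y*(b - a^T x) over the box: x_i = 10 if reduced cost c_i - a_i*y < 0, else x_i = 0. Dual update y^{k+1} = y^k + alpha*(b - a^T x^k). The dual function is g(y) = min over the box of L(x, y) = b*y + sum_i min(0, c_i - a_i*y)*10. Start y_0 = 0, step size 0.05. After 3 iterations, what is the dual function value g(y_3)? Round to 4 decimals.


Dual ascent for LP: min 15*x1 + 3*x2, 5*x1 + 6*x2 = 5, 0 <= x_i <= 10
Step 1: y^k = 0.0, reduced costs: (15.0, 3.0)
  x^k = (0.0, 0.0), subgradient = b - a^T x = 5.0
  y^{k+1} = 0.0 + 0.05*5.0 = 0.25
Step 2: y^k = 0.25, reduced costs: (13.75, 1.5)
  x^k = (0.0, 0.0), subgradient = b - a^T x = 5.0
  y^{k+1} = 0.25 + 0.05*5.0 = 0.5
Step 3: y^k = 0.5, reduced costs: (12.5, 0.0)
  x^k = (0.0, 0.0), subgradient = b - a^T x = 5.0
  y^{k+1} = 0.5 + 0.05*5.0 = 0.75
Dual objective at y_3 = 0.75: reduced costs (11.25, -1.5), box minimizer x = (0.0, 10.0)
g(y_3) = b*y + (c1 - a1*y)*x1 + (c2 - a2*y)*x2 = 5*0.75 + 11.25*0.0 + (-1.5)*10.0 = 3.75 + 0.0 - 15.0 = -11.25


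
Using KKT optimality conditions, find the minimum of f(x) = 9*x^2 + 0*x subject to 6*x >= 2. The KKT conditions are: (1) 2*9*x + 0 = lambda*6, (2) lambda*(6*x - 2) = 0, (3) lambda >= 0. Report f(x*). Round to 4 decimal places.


Step 1: Try lambda = 0 (constraint inactive).
x_unc = 0/(2*9) = 0.0
Check: 6*0.0 = 0.0 < 2 -- violated!
Step 2: Constraint must be active: 6*x = 2
x* = 2/6 = 1/3 = 0.3333 (rounded; the exact value 1/3 is used below)
lambda = (2*9*(1/3) + 0)/6 = 1.0
Step 3: Compute optimal value.
f(x*) = 9*(1/3)^2 + 0*(1/3) = 1.0


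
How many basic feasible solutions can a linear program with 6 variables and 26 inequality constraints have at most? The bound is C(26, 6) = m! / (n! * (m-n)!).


Each vertex corresponds to some choice of n active constraints out of m, so the number of vertices is at most C(m, n) = m! / (n!(m-n)!).
m = 26, n = 6
Numerator: 26 * 25 * 24 * 23 * 22 * 21
Denominator: 6! = 720
C(26, 6) = 230230


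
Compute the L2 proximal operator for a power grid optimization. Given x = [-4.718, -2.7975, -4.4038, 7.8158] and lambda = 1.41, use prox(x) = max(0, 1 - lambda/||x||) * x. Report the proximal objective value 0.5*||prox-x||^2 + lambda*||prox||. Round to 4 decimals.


Step 1: Compute ||x||.
||x|| = 10.515
Step 2: Compute scaling factor.
scale = max(0, 1 - 1.41/10.515) = 0.8659
Step 3: prox(x) = [-4.0853, -2.4224, -3.8133, 6.7677]
||prox(x)|| = 9.105
Step 4: Proximal objective.
0.5*||prox-x||^2 = 0.9941
lambda*||prox|| = 12.8381
Total = 13.8321


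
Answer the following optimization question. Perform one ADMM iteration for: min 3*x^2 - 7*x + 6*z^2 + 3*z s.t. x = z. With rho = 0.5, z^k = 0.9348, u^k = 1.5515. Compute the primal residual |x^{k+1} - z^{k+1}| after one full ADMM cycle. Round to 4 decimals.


ADMM iteration with rho = 0.5, z^k = 0.9348, u^k = 1.5515
Step 1: x-update.
Minimize 3*x^2 - 7*x + (0.5/2)*(x - 0.9348 + 1.5515)^2
FOC: (2*3 + 0.5)*x = 7 + 0.5*(0.9348 - 1.5515)
x^{k+1} = 1.0295
Step 2: z-update.
Minimize 6*z^2 + 3*z + (0.5/2)*(1.0295 - z + 1.5515)^2
FOC: (2*6 + 0.5)*z = -3 + 0.5*(1.0295 + 1.5515)
z^{k+1} = -0.1368
Step 3: u-update.
u^{k+1} = 1.5515 + 1.0295 + 0.1368 = 2.7177
Step 4: Primal residual = |1.0295 + 0.1368| = 1.1662


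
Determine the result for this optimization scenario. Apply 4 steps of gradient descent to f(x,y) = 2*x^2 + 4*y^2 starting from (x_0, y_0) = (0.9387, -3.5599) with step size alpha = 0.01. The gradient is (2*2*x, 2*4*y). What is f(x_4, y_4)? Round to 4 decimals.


Gradient descent on f(x,y) = 2*x^2 + 4*y^2.
Starting point: (0.9387, -3.5599), alpha = 0.01
Step 1: grad_x = 2*2*0.9387 = 3.7548, grad_y = 2*4*-3.5599 = -28.4792
  x_1 = 0.9387 - 0.01*3.7548 = 0.9012
  y_1 = -3.5599 - 0.01*-28.4792 = -3.2751
Step 2: grad_x = 2*2*0.9012 = 3.6046, grad_y = 2*4*-3.2751 = -26.2009
  x_2 = 0.9012 - 0.01*3.6046 = 0.8651
  y_2 = -3.2751 - 0.01*-26.2009 = -3.0131
Step 3: grad_x = 2*2*0.8651 = 3.4604, grad_y = 2*4*-3.0131 = -24.1048
  x_3 = 0.8651 - 0.01*3.4604 = 0.8305
  y_3 = -3.0131 - 0.01*-24.1048 = -2.7721
Step 4: grad_x = 2*2*0.8305 = 3.322, grad_y = 2*4*-2.7721 = -22.1764
  x_4 = 0.8305 - 0.01*3.322 = 0.7973
  y_4 = -2.7721 - 0.01*-22.1764 = -2.5503
f(0.7973, -2.5503) = 2*0.7973^2 + 4*(-2.5503)^2 = 27.2872


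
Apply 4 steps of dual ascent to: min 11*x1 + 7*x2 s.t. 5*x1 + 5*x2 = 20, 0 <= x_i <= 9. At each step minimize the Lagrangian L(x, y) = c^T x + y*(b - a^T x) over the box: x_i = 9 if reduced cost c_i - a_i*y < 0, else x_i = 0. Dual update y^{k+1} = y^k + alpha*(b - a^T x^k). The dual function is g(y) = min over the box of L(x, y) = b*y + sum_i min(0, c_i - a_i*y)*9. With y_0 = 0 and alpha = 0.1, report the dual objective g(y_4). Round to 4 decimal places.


Dual ascent for LP: min 11*x1 + 7*x2, 5*x1 + 5*x2 = 20, 0 <= x_i <= 9
Step 1: y^k = 0.0, reduced costs: (11.0, 7.0)
  x^k = (0.0, 0.0), subgradient = b - a^T x = 20.0
  y^{k+1} = 0.0 + 0.1*20.0 = 2.0
Step 2: y^k = 2.0, reduced costs: (1.0, -3.0)
  x^k = (0.0, 9.0), subgradient = b - a^T x = -25.0
  y^{k+1} = 2.0 + 0.1*-25.0 = -0.5
Step 3: y^k = -0.5, reduced costs: (13.5, 9.5)
  x^k = (0.0, 0.0), subgradient = b - a^T x = 20.0
  y^{k+1} = -0.5 + 0.1*20.0 = 1.5
Step 4: y^k = 1.5, reduced costs: (3.5, -0.5)
  x^k = (0.0, 9.0), subgradient = b - a^T x = -25.0
  y^{k+1} = 1.5 + 0.1*-25.0 = -1.0
Dual objective at y_4 = -1.0: reduced costs (16.0, 12.0), box minimizer x = (0.0, 0.0)
g(y_4) = b*y + (c1 - a1*y)*x1 + (c2 - a2*y)*x2 = 20*(-1.0) + 16.0*0.0 + 12.0*0.0 = -20.0 + 0.0 + 0.0 = -20.0


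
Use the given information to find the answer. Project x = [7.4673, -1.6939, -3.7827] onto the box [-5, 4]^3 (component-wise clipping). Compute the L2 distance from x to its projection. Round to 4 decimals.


Project each component onto [-5, 4].
clip(7.4673) = 4.0, clip(-1.6939) = -1.6939, clip(-3.7827) = -3.7827
Projection = [4.0, -1.6939, -3.7827]
Squared diffs: [12.0222, 0.0, 0.0]
Distance = sqrt(12.0222) = 3.4673


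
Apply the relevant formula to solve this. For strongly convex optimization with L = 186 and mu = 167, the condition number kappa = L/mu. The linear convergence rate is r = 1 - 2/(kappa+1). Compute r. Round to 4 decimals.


Step 1: Compute the condition number.
kappa = L/mu = 186/167 = 1.1138
Step 2: Compute the convergence rate.
r = 1 - 2/(kappa + 1) = 1 - 2*mu/(L + mu) = (L - mu)/(L + mu) = 19/353 = 0.0538


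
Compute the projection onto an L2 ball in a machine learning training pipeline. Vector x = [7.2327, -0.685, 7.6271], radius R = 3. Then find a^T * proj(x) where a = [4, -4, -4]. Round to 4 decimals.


Step 1: Compute ||x|| (intermediates to 6 decimals).
||x|| = sqrt(7.2327^2 + (-0.685)^2 + 7.6271^2) = 10.533462
Step 2: Project.
Since ||x|| > R, scale = R/||x|| = 3/10.533462 = 0.284807, proj(x) = scale * x
proj(x) = [2.059924, -0.195093, 2.172251]
Step 3: Dot product.
a^T * proj(x) = 4*2.059924 - 4*(-0.195093) - 4*2.172251 = 0.3311


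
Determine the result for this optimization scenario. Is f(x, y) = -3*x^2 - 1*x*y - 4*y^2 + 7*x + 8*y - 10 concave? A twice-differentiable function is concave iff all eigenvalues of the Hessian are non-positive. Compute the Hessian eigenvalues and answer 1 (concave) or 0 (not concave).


The Hessian of f(x,y) = -3*x^2 - 1*x*y - 4*y^2 + 7*x + 8*y - 10 is:
H = [[-6, -1], [-1, -8]]
Trace = -6 - 8 = -14
Determinant = -6*-8 - (-1)^2 = 47
Discriminant = (-14)^2 - 4*47 = 8.0
Eigenvalues: lambda_1 = -8.4142, lambda_2 = -5.5858
The function is concave.

1


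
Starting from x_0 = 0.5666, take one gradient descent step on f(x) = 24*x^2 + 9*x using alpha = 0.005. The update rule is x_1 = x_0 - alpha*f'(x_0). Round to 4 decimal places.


We compute the gradient at x_0 and apply the update.
f'(x) = 48*x + 9
f'(0.5666) = 48*0.5666 + 9 = 36.1968
x_1 = 0.5666 - 0.005*36.1968 = 0.3856


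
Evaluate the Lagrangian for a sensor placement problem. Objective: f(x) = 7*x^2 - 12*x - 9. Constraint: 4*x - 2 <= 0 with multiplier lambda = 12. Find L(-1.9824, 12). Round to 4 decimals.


Step 1: Evaluate f(x).
f(-1.9824) = 7*(-1.9824)^2 - 12*(-1.9824) - 9 = 42.2982
Step 2: Evaluate g(x).
g(-1.9824) = 4*-1.9824 - 2 = -9.9296
Step 3: Compute Lagrangian.
L = 42.2982 + 12*-9.9296 = -76.857


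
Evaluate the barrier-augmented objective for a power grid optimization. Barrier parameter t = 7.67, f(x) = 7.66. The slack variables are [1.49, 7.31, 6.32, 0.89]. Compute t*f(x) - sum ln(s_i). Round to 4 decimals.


Step 1: Compute log-barrier.
ln values: [0.3988, 1.9892, 1.8437, -0.1165]
phi = -(0.3988 + 1.9892 + 1.8437 - 0.1165) = -4.1152
Step 2: Compute augmented objective.
t*f(x) = 7.67*7.66 = 58.7522
Total = 58.7522 - 4.1152 = 54.637


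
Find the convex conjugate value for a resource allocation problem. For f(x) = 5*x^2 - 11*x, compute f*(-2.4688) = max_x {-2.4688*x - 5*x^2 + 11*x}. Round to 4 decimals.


f*(y) = sup_x {y*x - a*x^2 - b*x} = sup_x {(y-b)*x - a*x^2}
FOC: (y - b) - 2a*x = 0 => x* = (y - b)/(2a)
x* = (-2.4688 + 11)/(2*5) = 0.8531
f*(-2.4688) = (y-b)^2/(4a) = (-2.4688 + 11)^2/(4*5)
= 72.7814/20 = 3.6391


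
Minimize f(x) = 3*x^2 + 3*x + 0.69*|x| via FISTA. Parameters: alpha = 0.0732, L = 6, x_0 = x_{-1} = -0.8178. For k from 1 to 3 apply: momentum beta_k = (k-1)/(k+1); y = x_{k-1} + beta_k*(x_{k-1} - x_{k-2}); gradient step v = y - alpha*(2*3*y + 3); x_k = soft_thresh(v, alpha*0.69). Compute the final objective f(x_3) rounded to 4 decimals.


FISTA on f(x) = 3*x^2 + 3*x + 0.69*|x|
L = 6, alpha = 0.0732
Iteration 1: beta = 0.0, y = -0.8178 + 0.0*(-0.8178 + 0.8178) = -0.8178
  grad(y) = -1.9068, v = y - alpha*grad = -0.6782
  prox(v) = soft_thresh(-0.6782, 0.0505) = -0.6277
Iteration 2: beta = 0.3333, y = -0.6277 + 0.3333*(-0.6277 + 0.8178) = -0.5644
  grad(y) = -0.3861, v = y - alpha*grad = -0.5361
  prox(v) = soft_thresh(-0.5361, 0.0505) = -0.4856
Iteration 3: beta = 0.5, y = -0.4856 + 0.5*(-0.4856 + 0.6277) = -0.4145
  grad(y) = 0.5129, v = y - alpha*grad = -0.4521
  prox(v) = soft_thresh(-0.4521, 0.0505) = -0.4016
f(x_3) = 3*(-0.4016)^2 + 3*(-0.4016) + 0.69*|-0.4016| = -0.4439


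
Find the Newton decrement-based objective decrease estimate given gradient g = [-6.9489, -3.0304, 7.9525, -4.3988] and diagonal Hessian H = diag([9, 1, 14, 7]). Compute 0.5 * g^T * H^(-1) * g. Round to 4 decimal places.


Step 1: H is diagonal, so H^(-1) * g = [-0.7721, -3.0304, 0.568, -0.6284].
Step 2: g^T H^(-1) g = sum_i g_i^2 / H_ii
  = (-6.9489)^2/9 + (-3.0304)^2/1 + (7.9525)^2/14 + (-4.3988)^2/7
  = 5.3652 + 9.1833 + 4.5173 + 2.7642 = 21.8301
Step 3: Objective decrease = 0.5 * g^T H^(-1) g = 10.915


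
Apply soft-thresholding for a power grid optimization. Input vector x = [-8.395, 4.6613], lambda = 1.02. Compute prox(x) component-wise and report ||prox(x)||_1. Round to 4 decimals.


Soft-thresholding with lambda = 1.02:
prox(-8.395) = sign(-8.395)*max(|-8.395| - 1.02, 0) = -7.375
prox(4.6613) = sign(4.6613)*max(|4.6613| - 1.02, 0) = 3.6413
prox(x) = [-7.375, 3.6413]
||prox(x)||_1 = 7.375 + 3.6413 = 11.0163


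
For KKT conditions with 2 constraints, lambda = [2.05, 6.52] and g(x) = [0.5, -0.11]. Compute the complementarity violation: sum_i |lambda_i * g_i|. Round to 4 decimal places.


KKT complementary slackness check:
lambda_1 * g_1 = 2.05 * 0.5 = 1.025
lambda_2 * g_2 = 6.52 * -0.11 = -0.7172
Total violation = 1.025 + 0.7172 = 1.7422


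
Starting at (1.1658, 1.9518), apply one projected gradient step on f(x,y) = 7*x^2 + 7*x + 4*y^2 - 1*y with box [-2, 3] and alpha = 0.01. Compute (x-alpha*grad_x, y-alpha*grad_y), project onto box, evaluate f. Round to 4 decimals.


Step 1: Compute gradient at (1.1658, 1.9518).
grad_x = 2*7*1.1658 + 7 = 23.3212
grad_y = 2*4*1.9518 - 1 = 14.6144
Step 2: Gradient step.
x_raw = 1.1658 - 0.01*23.3212 = 0.9326
y_raw = 1.9518 - 0.01*14.6144 = 1.8057
Step 3: Project onto [-2, 3].
x_proj = clip(0.9326) = 0.9326
y_proj = clip(1.8057) = 1.8057
Step 4: Evaluate f.
f(0.9326, 1.8057) = 23.8521


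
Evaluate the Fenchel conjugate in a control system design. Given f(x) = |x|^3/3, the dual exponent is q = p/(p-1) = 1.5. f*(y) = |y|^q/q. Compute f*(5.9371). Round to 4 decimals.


The conjugate exponent q satisfies 1/p + 1/q = 1.
p = 3, so q = 3/(3 - 1) = 1.5
|y|^q = 5.9371^1.5 = 14.4664
f*(5.9371) = 14.4664 / 1.5 = 9.6443


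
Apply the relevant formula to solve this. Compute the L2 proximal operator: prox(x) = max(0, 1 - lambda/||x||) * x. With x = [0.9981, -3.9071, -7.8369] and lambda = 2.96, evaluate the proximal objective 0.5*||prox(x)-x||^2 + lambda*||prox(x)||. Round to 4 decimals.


Step 1: Compute ||x||.
||x|| = 8.8135
Step 2: Compute scaling factor.
scale = max(0, 1 - 2.96/8.8135) = 0.6642
Step 3: prox(x) = [0.6629, -2.5949, -5.2049]
||prox(x)|| = 5.8535
Step 4: Proximal objective.
0.5*||prox-x||^2 = 4.3808
lambda*||prox|| = 17.3264
Total = 21.7073


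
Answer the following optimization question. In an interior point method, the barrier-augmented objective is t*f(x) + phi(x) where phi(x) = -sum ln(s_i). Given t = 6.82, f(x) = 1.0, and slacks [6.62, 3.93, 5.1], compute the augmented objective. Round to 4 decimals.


Step 1: Compute log-barrier.
ln values: [1.8901, 1.3686, 1.6292]
phi = -(1.8901 + 1.3686 + 1.6292) = -4.888
Step 2: Compute augmented objective.
t*f(x) = 6.82*1.0 = 6.82
Total = 6.82 - 4.888 = 1.932


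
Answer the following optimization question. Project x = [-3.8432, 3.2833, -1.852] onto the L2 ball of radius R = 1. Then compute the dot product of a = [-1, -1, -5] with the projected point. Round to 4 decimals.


Step 1: Compute ||x|| (intermediates to 6 decimals).
||x|| = sqrt((-3.8432)^2 + 3.2833^2 + (-1.852)^2) = 5.383321
Step 2: Project.
Since ||x|| > R, scale = R/||x|| = 1/5.383321 = 0.185759, proj(x) = scale * x
proj(x) = [-0.713909, 0.609903, -0.344026]
Step 3: Dot product.
a^T * proj(x) = -1*(-0.713909) - 1*0.609903 - 5*(-0.344026) = 1.8241


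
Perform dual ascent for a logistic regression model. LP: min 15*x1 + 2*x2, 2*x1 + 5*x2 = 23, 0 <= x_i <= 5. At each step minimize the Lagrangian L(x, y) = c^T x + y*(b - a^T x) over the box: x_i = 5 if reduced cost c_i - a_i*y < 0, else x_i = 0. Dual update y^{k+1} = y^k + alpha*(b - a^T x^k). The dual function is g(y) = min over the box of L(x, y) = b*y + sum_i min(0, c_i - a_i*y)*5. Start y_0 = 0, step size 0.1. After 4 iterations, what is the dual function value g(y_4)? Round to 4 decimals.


Dual ascent for LP: min 15*x1 + 2*x2, 2*x1 + 5*x2 = 23, 0 <= x_i <= 5
Step 1: y^k = 0.0, reduced costs: (15.0, 2.0)
  x^k = (0.0, 0.0), subgradient = b - a^T x = 23.0
  y^{k+1} = 0.0 + 0.1*23.0 = 2.3
Step 2: y^k = 2.3, reduced costs: (10.4, -9.5)
  x^k = (0.0, 5.0), subgradient = b - a^T x = -2.0
  y^{k+1} = 2.3 + 0.1*-2.0 = 2.1
Step 3: y^k = 2.1, reduced costs: (10.8, -8.5)
  x^k = (0.0, 5.0), subgradient = b - a^T x = -2.0
  y^{k+1} = 2.1 + 0.1*-2.0 = 1.9
Step 4: y^k = 1.9, reduced costs: (11.2, -7.5)
  x^k = (0.0, 5.0), subgradient = b - a^T x = -2.0
  y^{k+1} = 1.9 + 0.1*-2.0 = 1.7
Dual objective at y_4 = 1.7: reduced costs (11.6, -6.5), box minimizer x = (0.0, 5.0)
g(y_4) = b*y + (c1 - a1*y)*x1 + (c2 - a2*y)*x2 = 23*1.7 + 11.6*0.0 + (-6.5)*5.0 = 39.1 + 0.0 - 32.5 = 6.6


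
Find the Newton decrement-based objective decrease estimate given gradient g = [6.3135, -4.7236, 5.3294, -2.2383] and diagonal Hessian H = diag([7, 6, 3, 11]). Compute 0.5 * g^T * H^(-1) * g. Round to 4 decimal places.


Step 1: H is diagonal, so H^(-1) * g = [0.9019, -0.7873, 1.7765, -0.2035].
Step 2: g^T H^(-1) g = sum_i g_i^2 / H_ii
  = (6.3135)^2/7 + (-4.7236)^2/6 + (5.3294)^2/3 + (-2.2383)^2/11
  = 5.6943 + 3.7187 + 9.4675 + 0.4555 = 19.336
Step 3: Objective decrease = 0.5 * g^T H^(-1) g = 9.668


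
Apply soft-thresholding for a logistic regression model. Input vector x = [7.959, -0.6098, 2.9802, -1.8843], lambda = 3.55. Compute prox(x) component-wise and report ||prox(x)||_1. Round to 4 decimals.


Soft-thresholding with lambda = 3.55:
prox(7.959) = sign(7.959)*max(|7.959| - 3.55, 0) = 4.409
prox(-0.6098) = sign(-0.6098)*max(|-0.6098| - 3.55, 0) = 0.0
prox(2.9802) = sign(2.9802)*max(|2.9802| - 3.55, 0) = 0.0
prox(-1.8843) = sign(-1.8843)*max(|-1.8843| - 3.55, 0) = 0.0
prox(x) = [4.409, 0.0, 0.0, 0.0]
||prox(x)||_1 = 4.409 + 0.0 + 0.0 + 0.0 = 4.409


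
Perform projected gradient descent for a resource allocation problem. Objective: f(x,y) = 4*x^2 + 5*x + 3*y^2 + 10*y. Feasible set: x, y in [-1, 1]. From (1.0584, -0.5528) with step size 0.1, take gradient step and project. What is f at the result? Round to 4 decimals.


Step 1: Compute gradient at (1.0584, -0.5528).
grad_x = 2*4*1.0584 + 5 = 13.4672
grad_y = 2*3*-0.5528 + 10 = 6.6832
Step 2: Gradient step.
x_raw = 1.0584 - 0.1*13.4672 = -0.2883
y_raw = -0.5528 - 0.1*6.6832 = -1.2211
Step 3: Project onto [-1, 1].
x_proj = clip(-0.2883) = -0.2883
y_proj = clip(-1.2211) = -1.0
Step 4: Evaluate f.
f(-0.2883, -1.0) = -8.1091


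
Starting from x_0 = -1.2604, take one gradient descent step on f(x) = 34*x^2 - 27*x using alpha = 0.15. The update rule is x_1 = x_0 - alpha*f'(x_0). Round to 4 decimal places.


We compute the gradient at x_0 and apply the update.
f'(x) = 68*x - 27
f'(-1.2604) = 68*-1.2604 - 27 = -112.7072
x_1 = -1.2604 - 0.15*-112.7072 = 15.6457


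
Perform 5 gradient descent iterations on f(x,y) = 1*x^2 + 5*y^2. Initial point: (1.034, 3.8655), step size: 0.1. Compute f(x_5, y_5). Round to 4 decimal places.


Gradient descent on f(x,y) = 1*x^2 + 5*y^2.
Starting point: (1.034, 3.8655), alpha = 0.1
Step 1: grad_x = 2*1*1.034 = 2.068, grad_y = 2*5*3.8655 = 38.655
  x_1 = 1.034 - 0.1*2.068 = 0.8272
  y_1 = 3.8655 - 0.1*38.655 = -0.0
Step 2: grad_x = 2*1*0.8272 = 1.6544, grad_y = 2*5*-0.0 = -0.0
  x_2 = 0.8272 - 0.1*1.6544 = 0.6618
  y_2 = -0.0 - 0.1*-0.0 = 0.0
Step 3: grad_x = 2*1*0.6618 = 1.3235, grad_y = 2*5*0.0 = 0.0
  x_3 = 0.6618 - 0.1*1.3235 = 0.5294
  y_3 = 0.0 - 0.1*0.0 = 0.0
Step 4: grad_x = 2*1*0.5294 = 1.0588, grad_y = 2*5*0.0 = 0.0
  x_4 = 0.5294 - 0.1*1.0588 = 0.4235
  y_4 = 0.0 - 0.1*0.0 = 0.0
Step 5: grad_x = 2*1*0.4235 = 0.8471, grad_y = 2*5*0.0 = 0.0
  x_5 = 0.4235 - 0.1*0.8471 = 0.3388
  y_5 = 0.0 - 0.1*0.0 = 0.0
f(0.3388, 0.0) = 1*0.3388^2 + 5*0.0^2 = 0.1148


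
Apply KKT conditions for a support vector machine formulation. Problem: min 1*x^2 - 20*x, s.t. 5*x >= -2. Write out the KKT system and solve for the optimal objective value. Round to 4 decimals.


Step 1: Try lambda = 0 (constraint inactive).
Stationarity: 2*1*x - 20 = 0
x* = 20/(2*1) = 10.0
Check constraint: 5*10.0 = 50.0 >= -2 -- satisfied.
Step 2: Compute optimal value.
f(x*) = 1*10.0^2 - 20*10.0 = -100.0


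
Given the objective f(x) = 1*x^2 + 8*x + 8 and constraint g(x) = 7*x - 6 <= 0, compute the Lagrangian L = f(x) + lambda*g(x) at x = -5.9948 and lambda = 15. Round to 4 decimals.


Step 1: Evaluate f(x).
f(-5.9948) = 1*(-5.9948)^2 + 8*(-5.9948) + 8 = -4.0208
Step 2: Evaluate g(x).
g(-5.9948) = 7*-5.9948 - 6 = -47.9636
Step 3: Compute Lagrangian.
L = -4.0208 + 15*-47.9636 = -723.4748


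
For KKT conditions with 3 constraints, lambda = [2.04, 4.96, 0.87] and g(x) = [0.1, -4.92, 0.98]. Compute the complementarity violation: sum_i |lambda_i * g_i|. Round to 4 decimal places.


KKT complementary slackness check:
lambda_1 * g_1 = 2.04 * 0.1 = 0.204
lambda_2 * g_2 = 4.96 * -4.92 = -24.4032
lambda_3 * g_3 = 0.87 * 0.98 = 0.8526
Total violation = 0.204 + 24.4032 + 0.8526 = 25.4598


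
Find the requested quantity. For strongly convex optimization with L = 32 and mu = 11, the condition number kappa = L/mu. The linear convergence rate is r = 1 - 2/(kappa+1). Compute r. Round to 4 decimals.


Step 1: Compute the condition number.
kappa = L/mu = 32/11 = 2.9091
Step 2: Compute the convergence rate.
r = 1 - 2/(kappa + 1) = 1 - 2*mu/(L + mu) = (L - mu)/(L + mu) = 21/43 = 0.4884


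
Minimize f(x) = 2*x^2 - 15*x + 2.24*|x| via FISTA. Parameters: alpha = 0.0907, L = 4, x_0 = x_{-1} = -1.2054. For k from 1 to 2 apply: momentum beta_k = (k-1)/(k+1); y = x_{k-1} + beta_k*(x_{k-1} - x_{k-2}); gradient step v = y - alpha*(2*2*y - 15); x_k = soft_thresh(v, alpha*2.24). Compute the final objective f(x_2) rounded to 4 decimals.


FISTA on f(x) = 2*x^2 - 15*x + 2.24*|x|
L = 4, alpha = 0.0907
Iteration 1: beta = 0.0, y = -1.2054 + 0.0*(-1.2054 + 1.2054) = -1.2054
  grad(y) = -19.8216, v = y - alpha*grad = 0.5924
  prox(v) = soft_thresh(0.5924, 0.2032) = 0.3893
Iteration 2: beta = 0.3333, y = 0.3893 + 0.3333*(0.3893 + 1.2054) = 0.9208
  grad(y) = -11.3168, v = y - alpha*grad = 1.9472
  prox(v) = soft_thresh(1.9472, 0.2032) = 1.7441
f(x_2) = 2*1.7441^2 - 15*1.7441 + 2.24*|1.7441| = -16.1708
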